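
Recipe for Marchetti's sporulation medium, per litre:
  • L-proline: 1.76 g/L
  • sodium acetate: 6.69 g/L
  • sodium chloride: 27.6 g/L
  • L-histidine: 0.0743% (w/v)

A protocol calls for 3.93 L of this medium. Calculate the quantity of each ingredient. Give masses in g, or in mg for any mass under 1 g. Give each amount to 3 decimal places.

L-proline 6.917 g; sodium acetate 26.292 g; sodium chloride 108.468 g; L-histidine 2.920 g

Working volume: 3.93 L.
L-proline: 1.76 g/L × 3.93 L = 6.917 g
sodium acetate: 6.69 g/L × 3.93 L = 26.292 g
sodium chloride: 27.6 g/L × 3.93 L = 108.468 g
L-histidine: 0.0743% w/v = 0.743 g/L → 0.743 × 3.93 L = 2.920 g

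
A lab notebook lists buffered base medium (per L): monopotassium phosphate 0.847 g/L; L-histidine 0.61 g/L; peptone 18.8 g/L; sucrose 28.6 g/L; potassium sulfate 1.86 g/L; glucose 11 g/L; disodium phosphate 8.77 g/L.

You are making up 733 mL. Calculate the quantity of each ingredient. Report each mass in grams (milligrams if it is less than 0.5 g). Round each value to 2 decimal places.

monopotassium phosphate 0.62 g; L-histidine 447.13 mg; peptone 13.78 g; sucrose 20.96 g; potassium sulfate 1.36 g; glucose 8.06 g; disodium phosphate 6.43 g

Scale factor relative to 1 L: 0.733.
monopotassium phosphate: 0.847 g/L × 0.733 L = 0.62 g
L-histidine: 0.61 g/L × 0.733 L = 0.44713 g = 447.13 mg
peptone: 18.8 g/L × 0.733 L = 13.78 g
sucrose: 28.6 g/L × 0.733 L = 20.96 g
potassium sulfate: 1.86 g/L × 0.733 L = 1.36 g
glucose: 11 g/L × 0.733 L = 8.06 g
disodium phosphate: 8.77 g/L × 0.733 L = 6.43 g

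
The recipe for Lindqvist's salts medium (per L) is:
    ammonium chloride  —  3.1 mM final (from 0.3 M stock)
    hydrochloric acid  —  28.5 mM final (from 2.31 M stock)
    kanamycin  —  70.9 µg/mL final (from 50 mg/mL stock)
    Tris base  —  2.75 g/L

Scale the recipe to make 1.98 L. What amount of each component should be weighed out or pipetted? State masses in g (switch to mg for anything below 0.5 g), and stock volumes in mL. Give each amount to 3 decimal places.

Scale factor relative to 1 L: 1.98.
ammonium chloride: dilute stock: 3.1 mM × 1980 mL ÷ 300 mM = 20.460 mL
hydrochloric acid: C1V1 = C2V2 → 28.5 mM × 1980 mL ÷ 2310 mM = 24.429 mL
kanamycin: dilute stock: 70.9 µg/mL × 1980 mL ÷ 50000 µg/mL = 2.808 mL
Tris base: 2.75 g/L × 1.98 L = 5.445 g

ammonium chloride 20.460 mL; hydrochloric acid 24.429 mL; kanamycin 2.808 mL; Tris base 5.445 g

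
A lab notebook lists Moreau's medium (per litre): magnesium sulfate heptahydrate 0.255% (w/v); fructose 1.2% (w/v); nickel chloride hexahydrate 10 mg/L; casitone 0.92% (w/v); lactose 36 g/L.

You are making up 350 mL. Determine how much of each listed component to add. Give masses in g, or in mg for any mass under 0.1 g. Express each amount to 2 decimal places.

magnesium sulfate heptahydrate 0.89 g; fructose 4.20 g; nickel chloride hexahydrate 3.50 mg; casitone 3.22 g; lactose 12.60 g

Working volume: 350 mL = 0.35 L.
magnesium sulfate heptahydrate: 0.255% w/v = 2.55 g/L → 2.55 × 0.35 L = 0.89 g
fructose: 1.2 g per 100 mL × 350 mL ÷ 100 = 4.20 g
nickel chloride hexahydrate: 10 mg/L × 0.35 L = 3.50 mg
casitone: 0.92 g per 100 mL × 350 mL ÷ 100 = 3.22 g
lactose: 36 g/L × 0.35 L = 12.60 g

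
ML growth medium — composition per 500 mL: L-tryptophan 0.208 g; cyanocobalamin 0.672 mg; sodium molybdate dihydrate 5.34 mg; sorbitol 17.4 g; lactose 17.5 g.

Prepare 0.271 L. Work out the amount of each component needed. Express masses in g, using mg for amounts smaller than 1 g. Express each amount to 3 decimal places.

Ratio of target to recipe volume: 271 / 500 = 0.542.
L-tryptophan: 0.208 g × (271 mL / 500 mL) = 0.112736 g = 112.736 mg
cyanocobalamin: 0.672 mg × (271 mL / 500 mL) = 0.364 mg
sodium molybdate dihydrate: 5.34 mg × (271 mL / 500 mL) = 2.894 mg
sorbitol: 17.4 g × (271 mL / 500 mL) = 9.431 g
lactose: 17.5 g × (271 mL / 500 mL) = 9.485 g

L-tryptophan 112.736 mg; cyanocobalamin 0.364 mg; sodium molybdate dihydrate 2.894 mg; sorbitol 9.431 g; lactose 9.485 g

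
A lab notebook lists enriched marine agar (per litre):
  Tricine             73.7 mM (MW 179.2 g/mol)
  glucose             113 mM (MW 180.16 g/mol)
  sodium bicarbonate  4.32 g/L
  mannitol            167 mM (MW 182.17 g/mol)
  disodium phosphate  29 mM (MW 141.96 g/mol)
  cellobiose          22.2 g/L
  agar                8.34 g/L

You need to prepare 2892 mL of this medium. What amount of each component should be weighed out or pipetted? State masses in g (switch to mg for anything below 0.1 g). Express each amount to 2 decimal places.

Target volume = 2892 mL = 2.892 L.
Tricine: 73.7 mmol/L × 179.2 g/mol × 2.892 L ÷ 1000 = 38.19 g
glucose: 113 mmol/L × 180.16 g/mol × 2.892 L ÷ 1000 = 58.88 g
sodium bicarbonate: 4.32 g/L × 2.892 L = 12.49 g
mannitol: 167 mmol/L × 182.17 g/mol × 2.892 L ÷ 1000 = 87.98 g
disodium phosphate: 29 mmol/L × 141.96 g/mol × 2.892 L ÷ 1000 = 11.91 g
cellobiose: 22.2 g/L × 2.892 L = 64.20 g
agar: 8.34 g/L × 2.892 L = 24.12 g

Tricine 38.19 g; glucose 58.88 g; sodium bicarbonate 12.49 g; mannitol 87.98 g; disodium phosphate 11.91 g; cellobiose 64.20 g; agar 24.12 g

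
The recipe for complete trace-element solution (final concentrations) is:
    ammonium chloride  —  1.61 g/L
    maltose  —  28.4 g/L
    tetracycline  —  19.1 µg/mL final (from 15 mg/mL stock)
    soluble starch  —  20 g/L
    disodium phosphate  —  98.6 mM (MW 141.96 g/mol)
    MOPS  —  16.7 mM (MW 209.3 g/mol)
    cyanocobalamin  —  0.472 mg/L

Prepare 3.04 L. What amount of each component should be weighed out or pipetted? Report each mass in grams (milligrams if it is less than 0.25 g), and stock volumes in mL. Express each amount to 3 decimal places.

Working volume: 3.04 L.
ammonium chloride: 1.61 g/L × 3.04 L = 4.894 g
maltose: 28.4 g/L × 3.04 L = 86.336 g
tetracycline: C1V1 = C2V2 → 19.1 µg/mL × 3040 mL ÷ 15000 µg/mL = 3.871 mL
soluble starch: 20 g/L × 3.04 L = 60.800 g
disodium phosphate: 98.6 mmol/L × 141.96 g/mol × 3.04 L ÷ 1000 = 42.552 g
MOPS: 16.7 mmol/L × 209.3 g/mol × 3.04 L ÷ 1000 = 10.626 g
cyanocobalamin: 0.472 mg/L × 3.04 L = 1.435 mg

ammonium chloride 4.894 g; maltose 86.336 g; tetracycline 3.871 mL; soluble starch 60.800 g; disodium phosphate 42.552 g; MOPS 10.626 g; cyanocobalamin 1.435 mg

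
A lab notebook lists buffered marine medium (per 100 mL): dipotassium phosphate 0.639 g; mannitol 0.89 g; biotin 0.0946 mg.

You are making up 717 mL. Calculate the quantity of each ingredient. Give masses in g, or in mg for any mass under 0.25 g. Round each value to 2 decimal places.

Scale factor = 717 mL / 100 mL = 7.17.
dipotassium phosphate: 0.639 g × (717 mL / 100 mL) = 4.58 g
mannitol: 0.89 g × (717 mL / 100 mL) = 6.38 g
biotin: 0.0946 mg × (717 mL / 100 mL) = 0.68 mg

dipotassium phosphate 4.58 g; mannitol 6.38 g; biotin 0.68 mg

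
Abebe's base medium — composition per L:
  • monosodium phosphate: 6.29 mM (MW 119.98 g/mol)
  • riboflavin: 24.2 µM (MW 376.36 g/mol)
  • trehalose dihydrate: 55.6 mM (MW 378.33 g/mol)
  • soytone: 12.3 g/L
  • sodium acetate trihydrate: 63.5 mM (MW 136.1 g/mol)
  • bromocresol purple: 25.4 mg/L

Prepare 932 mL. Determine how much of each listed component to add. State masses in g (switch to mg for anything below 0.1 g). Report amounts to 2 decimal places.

monosodium phosphate 0.70 g; riboflavin 8.49 mg; trehalose dihydrate 19.60 g; soytone 11.46 g; sodium acetate trihydrate 8.05 g; bromocresol purple 23.67 mg

Working volume: 932 mL = 0.932 L.
monosodium phosphate: 6.29 mmol/L × 119.98 g/mol × 0.932 L ÷ 1000 = 0.70 g
riboflavin: 24.2 µmol/L × 376.36 g/mol × 0.932 L ÷ 1000 = 8.49 mg
trehalose dihydrate: 55.6 mmol/L × 378.33 g/mol × 0.932 L ÷ 1000 = 19.60 g
soytone: 12.3 g/L × 0.932 L = 11.46 g
sodium acetate trihydrate: 63.5 mmol/L × 136.1 g/mol × 0.932 L ÷ 1000 = 8.05 g
bromocresol purple: 25.4 mg/L × 0.932 L = 23.67 mg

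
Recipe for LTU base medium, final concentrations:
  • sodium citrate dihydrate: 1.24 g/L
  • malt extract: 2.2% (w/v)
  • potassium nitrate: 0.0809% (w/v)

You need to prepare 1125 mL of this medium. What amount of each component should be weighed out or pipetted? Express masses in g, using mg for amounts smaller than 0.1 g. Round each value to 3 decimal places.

sodium citrate dihydrate 1.395 g; malt extract 24.750 g; potassium nitrate 0.910 g

Target volume = 1125 mL = 1.125 L.
sodium citrate dihydrate: 1.24 g/L × 1.125 L = 1.395 g
malt extract: 2.2% w/v = 22 g/L → 22 × 1.125 L = 24.750 g
potassium nitrate: 0.0809% w/v = 0.809 g/L → 0.809 × 1.125 L = 0.910 g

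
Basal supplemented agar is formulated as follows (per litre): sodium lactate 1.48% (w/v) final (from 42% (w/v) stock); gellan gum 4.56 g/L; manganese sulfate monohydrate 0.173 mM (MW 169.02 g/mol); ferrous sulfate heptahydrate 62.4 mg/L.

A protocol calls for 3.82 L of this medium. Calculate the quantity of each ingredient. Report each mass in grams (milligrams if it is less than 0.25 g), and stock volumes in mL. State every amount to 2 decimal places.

Scale factor relative to 1 L: 3.82.
sodium lactate: dilute stock: 1.48% ÷ 42% × 3820 mL = 134.61 mL
gellan gum: 4.56 g/L × 3.82 L = 17.42 g
manganese sulfate monohydrate: 0.173 mmol/L × 169.02 mg/mmol × 3.82 L = 111.70 mg
ferrous sulfate heptahydrate: 62.4 mg/L × 3.82 L = 238.37 mg

sodium lactate 134.61 mL; gellan gum 17.42 g; manganese sulfate monohydrate 111.70 mg; ferrous sulfate heptahydrate 238.37 mg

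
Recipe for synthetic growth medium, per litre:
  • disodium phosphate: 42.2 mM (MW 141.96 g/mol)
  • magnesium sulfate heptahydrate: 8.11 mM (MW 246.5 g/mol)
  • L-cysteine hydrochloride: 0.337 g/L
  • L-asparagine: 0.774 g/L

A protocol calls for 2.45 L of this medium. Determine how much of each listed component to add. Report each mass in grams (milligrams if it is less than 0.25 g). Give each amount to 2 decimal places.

disodium phosphate 14.68 g; magnesium sulfate heptahydrate 4.90 g; L-cysteine hydrochloride 0.83 g; L-asparagine 1.90 g

Scale factor relative to 1 L: 2.45.
disodium phosphate: 42.2 mmol/L × 141.96 g/mol × 2.45 L ÷ 1000 = 14.68 g
magnesium sulfate heptahydrate: 8.11 mmol/L × 246.5 g/mol × 2.45 L ÷ 1000 = 4.90 g
L-cysteine hydrochloride: 0.337 g/L × 2.45 L = 0.83 g
L-asparagine: 0.774 g/L × 2.45 L = 1.90 g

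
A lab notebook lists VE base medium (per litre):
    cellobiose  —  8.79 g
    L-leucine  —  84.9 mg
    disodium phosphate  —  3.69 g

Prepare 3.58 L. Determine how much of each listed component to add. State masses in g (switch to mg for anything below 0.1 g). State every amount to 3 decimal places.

Ratio of target to recipe volume: 3580 / 1000 = 3.58.
cellobiose: 8.79 g × (3580 mL / 1000 mL) = 31.468 g
L-leucine: 84.9 mg × (3580 mL / 1000 mL) = 303.942 mg = 0.304 g
disodium phosphate: 3.69 g × (3580 mL / 1000 mL) = 13.210 g

cellobiose 31.468 g; L-leucine 0.304 g; disodium phosphate 13.210 g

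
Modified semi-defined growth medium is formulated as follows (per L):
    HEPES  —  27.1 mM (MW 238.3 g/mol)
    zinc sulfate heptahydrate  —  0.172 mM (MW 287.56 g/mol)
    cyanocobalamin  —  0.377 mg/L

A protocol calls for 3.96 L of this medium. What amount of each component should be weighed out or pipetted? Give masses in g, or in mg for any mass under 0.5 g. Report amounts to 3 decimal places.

HEPES 25.573 g; zinc sulfate heptahydrate 195.863 mg; cyanocobalamin 1.493 mg

Scale factor relative to 1 L: 3.96.
HEPES: 27.1 mmol/L × 238.3 g/mol × 3.96 L ÷ 1000 = 25.573 g
zinc sulfate heptahydrate: 0.172 mmol/L × 287.56 mg/mmol × 3.96 L = 195.863 mg
cyanocobalamin: 0.377 mg/L × 3.96 L = 1.493 mg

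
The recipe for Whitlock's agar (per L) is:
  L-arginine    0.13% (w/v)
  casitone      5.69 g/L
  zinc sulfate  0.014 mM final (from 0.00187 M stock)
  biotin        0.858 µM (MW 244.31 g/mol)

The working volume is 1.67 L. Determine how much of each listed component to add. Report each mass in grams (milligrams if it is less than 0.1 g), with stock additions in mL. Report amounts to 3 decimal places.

L-arginine 2.171 g; casitone 9.502 g; zinc sulfate 12.503 mL; biotin 0.350 mg

Scale factor relative to 1 L: 1.67.
L-arginine: 0.13% w/v = 1.3 g/L → 1.3 × 1.67 L = 2.171 g
casitone: 5.69 g/L × 1.67 L = 9.502 g
zinc sulfate: C1V1 = C2V2 → 0.014 mM × 1670 mL ÷ 1.87 mM = 12.503 mL
biotin: 0.858 µmol/L × 244.31 g/mol × 1.67 L ÷ 1000 = 0.350 mg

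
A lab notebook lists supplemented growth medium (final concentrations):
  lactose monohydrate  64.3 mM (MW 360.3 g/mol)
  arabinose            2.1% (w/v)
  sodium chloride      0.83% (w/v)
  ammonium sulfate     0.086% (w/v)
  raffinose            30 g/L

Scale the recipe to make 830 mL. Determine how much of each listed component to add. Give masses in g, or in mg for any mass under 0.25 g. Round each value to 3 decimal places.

Scale factor relative to 1 L: 0.83.
lactose monohydrate: 64.3 mmol/L × 360.3 g/mol × 0.83 L ÷ 1000 = 19.229 g
arabinose: 2.1% w/v = 21 g/L → 21 × 0.83 L = 17.430 g
sodium chloride: 0.83 g per 100 mL × 830 mL ÷ 100 = 6.889 g
ammonium sulfate: 0.086 g per 100 mL × 830 mL ÷ 100 = 0.714 g
raffinose: 30 g/L × 0.83 L = 24.900 g

lactose monohydrate 19.229 g; arabinose 17.430 g; sodium chloride 6.889 g; ammonium sulfate 0.714 g; raffinose 24.900 g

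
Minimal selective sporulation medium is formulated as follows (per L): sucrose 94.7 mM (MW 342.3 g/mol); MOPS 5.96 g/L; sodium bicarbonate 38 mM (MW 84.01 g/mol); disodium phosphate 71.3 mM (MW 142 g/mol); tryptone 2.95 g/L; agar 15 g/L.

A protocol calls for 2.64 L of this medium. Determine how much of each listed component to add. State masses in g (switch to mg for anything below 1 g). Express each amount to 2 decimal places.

Working volume: 2.64 L.
sucrose: 94.7 mmol/L × 342.3 g/mol × 2.64 L ÷ 1000 = 85.58 g
MOPS: 5.96 g/L × 2.64 L = 15.73 g
sodium bicarbonate: 38 mmol/L × 84.01 g/mol × 2.64 L ÷ 1000 = 8.43 g
disodium phosphate: 71.3 mmol/L × 142 g/mol × 2.64 L ÷ 1000 = 26.73 g
tryptone: 2.95 g/L × 2.64 L = 7.79 g
agar: 15 g/L × 2.64 L = 39.60 g

sucrose 85.58 g; MOPS 15.73 g; sodium bicarbonate 8.43 g; disodium phosphate 26.73 g; tryptone 7.79 g; agar 39.60 g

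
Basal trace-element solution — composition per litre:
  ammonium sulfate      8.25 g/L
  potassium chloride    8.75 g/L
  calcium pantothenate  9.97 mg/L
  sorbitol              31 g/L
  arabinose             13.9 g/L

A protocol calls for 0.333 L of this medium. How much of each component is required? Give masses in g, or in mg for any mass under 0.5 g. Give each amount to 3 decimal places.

ammonium sulfate 2.747 g; potassium chloride 2.914 g; calcium pantothenate 3.320 mg; sorbitol 10.323 g; arabinose 4.629 g

Working volume: 0.333 L.
ammonium sulfate: 8.25 g/L × 0.333 L = 2.747 g
potassium chloride: 8.75 g/L × 0.333 L = 2.914 g
calcium pantothenate: 9.97 mg/L × 0.333 L = 3.320 mg
sorbitol: 31 g/L × 0.333 L = 10.323 g
arabinose: 13.9 g/L × 0.333 L = 4.629 g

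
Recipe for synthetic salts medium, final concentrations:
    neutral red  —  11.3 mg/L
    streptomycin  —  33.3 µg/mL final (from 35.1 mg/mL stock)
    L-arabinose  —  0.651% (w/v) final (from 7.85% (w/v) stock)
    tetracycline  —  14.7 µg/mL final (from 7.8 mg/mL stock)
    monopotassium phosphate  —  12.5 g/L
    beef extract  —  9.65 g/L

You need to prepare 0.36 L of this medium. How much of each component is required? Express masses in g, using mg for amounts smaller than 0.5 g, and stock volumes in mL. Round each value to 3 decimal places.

neutral red 4.068 mg; streptomycin 0.342 mL; L-arabinose 29.855 mL; tetracycline 0.678 mL; monopotassium phosphate 4.500 g; beef extract 3.474 g

Working volume: 0.36 L.
neutral red: 11.3 mg/L × 0.36 L = 4.068 mg
streptomycin: C1V1 = C2V2 → 33.3 µg/mL × 360 mL ÷ 35100 µg/mL = 0.342 mL
L-arabinose: V = C2·V2/C1 = 0.651% ÷ 7.85% × 360 mL = 29.855 mL
tetracycline: dilute stock: 14.7 µg/mL × 360 mL ÷ 7800 µg/mL = 0.678 mL
monopotassium phosphate: 12.5 g/L × 0.36 L = 4.500 g
beef extract: 9.65 g/L × 0.36 L = 3.474 g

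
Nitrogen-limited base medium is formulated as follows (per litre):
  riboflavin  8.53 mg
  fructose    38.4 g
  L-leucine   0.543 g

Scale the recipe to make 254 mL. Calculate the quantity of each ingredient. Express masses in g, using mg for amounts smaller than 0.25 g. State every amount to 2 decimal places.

riboflavin 2.17 mg; fructose 9.75 g; L-leucine 137.92 mg

Scale factor = 254 mL / 1000 mL = 0.254.
riboflavin: 8.53 mg × (254 mL / 1000 mL) = 2.17 mg
fructose: 38.4 g × (254 mL / 1000 mL) = 9.75 g
L-leucine: 0.543 g × (254 mL / 1000 mL) = 0.137922 g = 137.92 mg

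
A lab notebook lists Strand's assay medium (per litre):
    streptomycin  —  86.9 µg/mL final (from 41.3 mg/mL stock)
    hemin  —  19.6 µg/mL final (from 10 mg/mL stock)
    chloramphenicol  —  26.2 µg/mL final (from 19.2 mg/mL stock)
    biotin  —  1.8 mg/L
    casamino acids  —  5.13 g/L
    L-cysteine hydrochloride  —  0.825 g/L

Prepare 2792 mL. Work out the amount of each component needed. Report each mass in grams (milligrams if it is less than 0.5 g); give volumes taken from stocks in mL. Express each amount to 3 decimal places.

Target volume = 2792 mL = 2.792 L.
streptomycin: V = C2·V2/C1 = 86.9 µg/mL × 2792 mL ÷ 41300 µg/mL = 5.875 mL
hemin: C1V1 = C2V2 → 19.6 µg/mL × 2792 mL ÷ 10000 µg/mL = 5.472 mL
chloramphenicol: V = C2·V2/C1 = 26.2 µg/mL × 2792 mL ÷ 19200 µg/mL = 3.810 mL
biotin: 1.8 mg/L × 2.792 L = 5.026 mg
casamino acids: 5.13 g/L × 2.792 L = 14.323 g
L-cysteine hydrochloride: 0.825 g/L × 2.792 L = 2.303 g

streptomycin 5.875 mL; hemin 5.472 mL; chloramphenicol 3.810 mL; biotin 5.026 mg; casamino acids 14.323 g; L-cysteine hydrochloride 2.303 g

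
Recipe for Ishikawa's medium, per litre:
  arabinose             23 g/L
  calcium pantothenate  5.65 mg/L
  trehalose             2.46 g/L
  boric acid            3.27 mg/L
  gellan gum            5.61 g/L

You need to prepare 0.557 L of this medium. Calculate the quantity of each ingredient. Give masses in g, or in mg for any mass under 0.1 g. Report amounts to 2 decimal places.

Working volume: 0.557 L.
arabinose: 23 g/L × 0.557 L = 12.81 g
calcium pantothenate: 5.65 mg/L × 0.557 L = 3.15 mg
trehalose: 2.46 g/L × 0.557 L = 1.37 g
boric acid: 3.27 mg/L × 0.557 L = 1.82 mg
gellan gum: 5.61 g/L × 0.557 L = 3.12 g

arabinose 12.81 g; calcium pantothenate 3.15 mg; trehalose 1.37 g; boric acid 1.82 mg; gellan gum 3.12 g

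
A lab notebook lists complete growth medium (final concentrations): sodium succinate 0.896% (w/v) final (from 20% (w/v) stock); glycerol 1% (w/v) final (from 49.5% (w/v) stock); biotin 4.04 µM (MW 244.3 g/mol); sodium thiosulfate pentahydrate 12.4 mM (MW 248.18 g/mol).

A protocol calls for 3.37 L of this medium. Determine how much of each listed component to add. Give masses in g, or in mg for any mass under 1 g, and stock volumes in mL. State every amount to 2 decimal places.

Working volume: 3.37 L.
sodium succinate: C1V1 = C2V2 → 0.896% ÷ 20% × 3370 mL = 150.98 mL
glycerol: C1V1 = C2V2 → 1% ÷ 49.5% × 3370 mL = 68.08 mL
biotin: 4.04 µmol/L × 244.3 g/mol × 3.37 L ÷ 1000 = 3.33 mg
sodium thiosulfate pentahydrate: 12.4 mmol/L × 248.18 g/mol × 3.37 L ÷ 1000 = 10.37 g

sodium succinate 150.98 mL; glycerol 68.08 mL; biotin 3.33 mg; sodium thiosulfate pentahydrate 10.37 g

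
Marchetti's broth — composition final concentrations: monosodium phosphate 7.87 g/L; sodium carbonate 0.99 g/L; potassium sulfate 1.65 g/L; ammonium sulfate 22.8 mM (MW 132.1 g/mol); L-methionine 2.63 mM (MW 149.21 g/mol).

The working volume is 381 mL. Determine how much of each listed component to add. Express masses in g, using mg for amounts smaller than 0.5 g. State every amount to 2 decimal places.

Working volume: 381 mL = 0.381 L.
monosodium phosphate: 7.87 g/L × 0.381 L = 3.00 g
sodium carbonate: 0.99 g/L × 0.381 L = 0.37719 g = 377.19 mg
potassium sulfate: 1.65 g/L × 0.381 L = 0.63 g
ammonium sulfate: 22.8 mmol/L × 132.1 g/mol × 0.381 L ÷ 1000 = 1.15 g
L-methionine: 2.63 mmol/L × 149.21 mg/mmol × 0.381 L = 149.51 mg

monosodium phosphate 3.00 g; sodium carbonate 377.19 mg; potassium sulfate 0.63 g; ammonium sulfate 1.15 g; L-methionine 149.51 mg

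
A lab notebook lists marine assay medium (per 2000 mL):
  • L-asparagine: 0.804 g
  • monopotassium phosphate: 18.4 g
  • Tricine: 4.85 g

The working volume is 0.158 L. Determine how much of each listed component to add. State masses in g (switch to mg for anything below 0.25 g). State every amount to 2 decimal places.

Scale factor = 158 mL / 2000 mL = 0.079.
L-asparagine: 0.804 g × (158 mL / 2000 mL) = 0.063516 g = 63.52 mg
monopotassium phosphate: 18.4 g × (158 mL / 2000 mL) = 1.45 g
Tricine: 4.85 g × (158 mL / 2000 mL) = 0.38 g

L-asparagine 63.52 mg; monopotassium phosphate 1.45 g; Tricine 0.38 g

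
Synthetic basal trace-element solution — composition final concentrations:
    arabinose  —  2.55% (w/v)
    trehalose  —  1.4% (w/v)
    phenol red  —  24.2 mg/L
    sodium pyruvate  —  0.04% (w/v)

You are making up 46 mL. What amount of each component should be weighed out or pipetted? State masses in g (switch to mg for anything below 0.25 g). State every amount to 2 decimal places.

Working volume: 46 mL = 0.046 L.
arabinose: 2.55 g per 100 mL × 46 mL ÷ 100 = 1.17 g
trehalose: 1.4% w/v = 14 g/L → 14 × 0.046 L = 0.64 g
phenol red: 24.2 mg/L × 0.046 L = 1.11 mg
sodium pyruvate: 0.04% w/v = 0.4 g/L → 0.4 × 0.046 L = 0.0184 g = 18.40 mg

arabinose 1.17 g; trehalose 0.64 g; phenol red 1.11 mg; sodium pyruvate 18.40 mg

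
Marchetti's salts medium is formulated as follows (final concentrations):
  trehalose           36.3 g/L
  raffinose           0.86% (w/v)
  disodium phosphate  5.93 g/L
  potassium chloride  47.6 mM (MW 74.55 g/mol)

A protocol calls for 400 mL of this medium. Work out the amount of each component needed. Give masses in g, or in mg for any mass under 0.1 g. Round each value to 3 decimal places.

trehalose 14.520 g; raffinose 3.440 g; disodium phosphate 2.372 g; potassium chloride 1.419 g

Scale factor relative to 1 L: 0.4.
trehalose: 36.3 g/L × 0.4 L = 14.520 g
raffinose: 0.86% w/v = 8.6 g/L → 8.6 × 0.4 L = 3.440 g
disodium phosphate: 5.93 g/L × 0.4 L = 2.372 g
potassium chloride: 47.6 mmol/L × 74.55 g/mol × 0.4 L ÷ 1000 = 1.419 g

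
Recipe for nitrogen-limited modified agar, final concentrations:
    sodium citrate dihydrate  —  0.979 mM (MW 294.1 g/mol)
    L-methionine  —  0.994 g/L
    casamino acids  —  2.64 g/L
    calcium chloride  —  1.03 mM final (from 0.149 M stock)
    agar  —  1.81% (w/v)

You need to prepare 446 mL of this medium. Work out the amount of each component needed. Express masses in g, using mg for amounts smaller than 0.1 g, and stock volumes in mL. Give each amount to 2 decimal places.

Target volume = 446 mL = 0.446 L.
sodium citrate dihydrate: 0.979 mmol/L × 294.1 g/mol × 0.446 L ÷ 1000 = 0.13 g
L-methionine: 0.994 g/L × 0.446 L = 0.44 g
casamino acids: 2.64 g/L × 0.446 L = 1.18 g
calcium chloride: C1V1 = C2V2 → 1.03 mM × 446 mL ÷ 149 mM = 3.08 mL
agar: 1.81% w/v = 18.1 g/L → 18.1 × 0.446 L = 8.07 g

sodium citrate dihydrate 0.13 g; L-methionine 0.44 g; casamino acids 1.18 g; calcium chloride 3.08 mL; agar 8.07 g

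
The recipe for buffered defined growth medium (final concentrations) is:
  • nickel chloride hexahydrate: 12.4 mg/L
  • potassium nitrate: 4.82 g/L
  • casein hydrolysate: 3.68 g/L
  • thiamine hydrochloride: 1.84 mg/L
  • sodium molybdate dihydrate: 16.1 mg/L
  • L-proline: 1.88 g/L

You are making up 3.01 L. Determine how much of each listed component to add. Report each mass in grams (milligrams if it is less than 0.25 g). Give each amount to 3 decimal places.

nickel chloride hexahydrate 37.324 mg; potassium nitrate 14.508 g; casein hydrolysate 11.077 g; thiamine hydrochloride 5.538 mg; sodium molybdate dihydrate 48.461 mg; L-proline 5.659 g

Scale factor relative to 1 L: 3.01.
nickel chloride hexahydrate: 12.4 mg/L × 3.01 L = 37.324 mg
potassium nitrate: 4.82 g/L × 3.01 L = 14.508 g
casein hydrolysate: 3.68 g/L × 3.01 L = 11.077 g
thiamine hydrochloride: 1.84 mg/L × 3.01 L = 5.538 mg
sodium molybdate dihydrate: 16.1 mg/L × 3.01 L = 48.461 mg
L-proline: 1.88 g/L × 3.01 L = 5.659 g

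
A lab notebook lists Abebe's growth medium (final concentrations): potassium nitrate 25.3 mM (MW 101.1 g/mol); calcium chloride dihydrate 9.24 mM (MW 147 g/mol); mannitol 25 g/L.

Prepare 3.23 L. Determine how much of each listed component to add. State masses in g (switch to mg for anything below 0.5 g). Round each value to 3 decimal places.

Working volume: 3.23 L.
potassium nitrate: 25.3 mmol/L × 101.1 g/mol × 3.23 L ÷ 1000 = 8.262 g
calcium chloride dihydrate: 9.24 mmol/L × 147 g/mol × 3.23 L ÷ 1000 = 4.387 g
mannitol: 25 g/L × 3.23 L = 80.750 g

potassium nitrate 8.262 g; calcium chloride dihydrate 4.387 g; mannitol 80.750 g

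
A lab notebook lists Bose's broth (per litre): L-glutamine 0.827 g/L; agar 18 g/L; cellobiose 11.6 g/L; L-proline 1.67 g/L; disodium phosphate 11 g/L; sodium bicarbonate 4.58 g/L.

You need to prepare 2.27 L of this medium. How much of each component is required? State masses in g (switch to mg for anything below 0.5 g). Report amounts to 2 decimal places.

L-glutamine 1.88 g; agar 40.86 g; cellobiose 26.33 g; L-proline 3.79 g; disodium phosphate 24.97 g; sodium bicarbonate 10.40 g

Scale factor relative to 1 L: 2.27.
L-glutamine: 0.827 g/L × 2.27 L = 1.88 g
agar: 18 g/L × 2.27 L = 40.86 g
cellobiose: 11.6 g/L × 2.27 L = 26.33 g
L-proline: 1.67 g/L × 2.27 L = 3.79 g
disodium phosphate: 11 g/L × 2.27 L = 24.97 g
sodium bicarbonate: 4.58 g/L × 2.27 L = 10.40 g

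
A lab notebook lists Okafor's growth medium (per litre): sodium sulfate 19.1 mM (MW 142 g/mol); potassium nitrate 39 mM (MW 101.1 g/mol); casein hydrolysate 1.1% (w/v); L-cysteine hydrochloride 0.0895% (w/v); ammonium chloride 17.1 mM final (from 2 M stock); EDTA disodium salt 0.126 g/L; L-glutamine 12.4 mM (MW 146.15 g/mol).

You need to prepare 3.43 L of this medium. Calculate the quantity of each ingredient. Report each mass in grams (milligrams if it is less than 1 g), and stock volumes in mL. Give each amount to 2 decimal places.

Scale factor relative to 1 L: 3.43.
sodium sulfate: 19.1 mmol/L × 142 g/mol × 3.43 L ÷ 1000 = 9.30 g
potassium nitrate: 39 mmol/L × 101.1 g/mol × 3.43 L ÷ 1000 = 13.52 g
casein hydrolysate: 1.1% w/v = 11 g/L → 11 × 3.43 L = 37.73 g
L-cysteine hydrochloride: 0.0895 g per 100 mL × 3430 mL ÷ 100 = 3.07 g
ammonium chloride: C1V1 = C2V2 → 17.1 mM × 3430 mL ÷ 2000 mM = 29.33 mL
EDTA disodium salt: 0.126 g/L × 3.43 L = 0.43218 g = 432.18 mg
L-glutamine: 12.4 mmol/L × 146.15 g/mol × 3.43 L ÷ 1000 = 6.22 g

sodium sulfate 9.30 g; potassium nitrate 13.52 g; casein hydrolysate 37.73 g; L-cysteine hydrochloride 3.07 g; ammonium chloride 29.33 mL; EDTA disodium salt 432.18 mg; L-glutamine 6.22 g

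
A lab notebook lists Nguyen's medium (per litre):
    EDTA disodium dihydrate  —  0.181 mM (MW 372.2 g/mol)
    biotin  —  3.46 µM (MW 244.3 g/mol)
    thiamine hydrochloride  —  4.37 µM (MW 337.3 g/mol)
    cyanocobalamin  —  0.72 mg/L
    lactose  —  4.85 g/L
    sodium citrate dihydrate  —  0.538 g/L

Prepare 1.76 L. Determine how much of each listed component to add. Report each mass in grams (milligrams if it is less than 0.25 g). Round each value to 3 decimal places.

Scale factor relative to 1 L: 1.76.
EDTA disodium dihydrate: 0.181 mmol/L × 372.2 mg/mmol × 1.76 L = 118.568 mg
biotin: 3.46 µmol/L × 244.3 g/mol × 1.76 L ÷ 1000 = 1.488 mg
thiamine hydrochloride: 4.37 µmol/L × 337.3 g/mol × 1.76 L ÷ 1000 = 2.594 mg
cyanocobalamin: 0.72 mg/L × 1.76 L = 1.267 mg
lactose: 4.85 g/L × 1.76 L = 8.536 g
sodium citrate dihydrate: 0.538 g/L × 1.76 L = 0.947 g

EDTA disodium dihydrate 118.568 mg; biotin 1.488 mg; thiamine hydrochloride 2.594 mg; cyanocobalamin 1.267 mg; lactose 8.536 g; sodium citrate dihydrate 0.947 g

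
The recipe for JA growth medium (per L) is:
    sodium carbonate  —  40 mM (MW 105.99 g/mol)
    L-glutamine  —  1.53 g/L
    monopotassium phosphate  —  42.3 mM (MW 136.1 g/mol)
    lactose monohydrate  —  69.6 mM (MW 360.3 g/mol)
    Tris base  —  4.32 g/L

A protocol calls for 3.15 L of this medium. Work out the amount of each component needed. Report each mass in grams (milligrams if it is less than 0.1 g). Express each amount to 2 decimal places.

sodium carbonate 13.35 g; L-glutamine 4.82 g; monopotassium phosphate 18.13 g; lactose monohydrate 78.99 g; Tris base 13.61 g

Scale factor relative to 1 L: 3.15.
sodium carbonate: 40 mmol/L × 105.99 g/mol × 3.15 L ÷ 1000 = 13.35 g
L-glutamine: 1.53 g/L × 3.15 L = 4.82 g
monopotassium phosphate: 42.3 mmol/L × 136.1 g/mol × 3.15 L ÷ 1000 = 18.13 g
lactose monohydrate: 69.6 mmol/L × 360.3 g/mol × 3.15 L ÷ 1000 = 78.99 g
Tris base: 4.32 g/L × 3.15 L = 13.61 g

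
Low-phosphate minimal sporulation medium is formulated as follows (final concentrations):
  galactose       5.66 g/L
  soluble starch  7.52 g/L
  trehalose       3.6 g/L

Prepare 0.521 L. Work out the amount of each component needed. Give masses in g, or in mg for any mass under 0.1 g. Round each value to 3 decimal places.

Scale factor relative to 1 L: 0.521.
galactose: 5.66 g/L × 0.521 L = 2.949 g
soluble starch: 7.52 g/L × 0.521 L = 3.918 g
trehalose: 3.6 g/L × 0.521 L = 1.876 g

galactose 2.949 g; soluble starch 3.918 g; trehalose 1.876 g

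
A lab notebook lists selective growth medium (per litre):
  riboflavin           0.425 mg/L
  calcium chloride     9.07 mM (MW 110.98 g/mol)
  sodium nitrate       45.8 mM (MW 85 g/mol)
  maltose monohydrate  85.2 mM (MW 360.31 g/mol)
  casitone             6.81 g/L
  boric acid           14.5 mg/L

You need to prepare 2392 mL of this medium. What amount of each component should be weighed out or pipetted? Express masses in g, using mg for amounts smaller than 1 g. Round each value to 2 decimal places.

Working volume: 2392 mL = 2.392 L.
riboflavin: 0.425 mg/L × 2.392 L = 1.02 mg
calcium chloride: 9.07 mmol/L × 110.98 g/mol × 2.392 L ÷ 1000 = 2.41 g
sodium nitrate: 45.8 mmol/L × 85 g/mol × 2.392 L ÷ 1000 = 9.31 g
maltose monohydrate: 85.2 mmol/L × 360.31 g/mol × 2.392 L ÷ 1000 = 73.43 g
casitone: 6.81 g/L × 2.392 L = 16.29 g
boric acid: 14.5 mg/L × 2.392 L = 34.68 mg

riboflavin 1.02 mg; calcium chloride 2.41 g; sodium nitrate 9.31 g; maltose monohydrate 73.43 g; casitone 16.29 g; boric acid 34.68 mg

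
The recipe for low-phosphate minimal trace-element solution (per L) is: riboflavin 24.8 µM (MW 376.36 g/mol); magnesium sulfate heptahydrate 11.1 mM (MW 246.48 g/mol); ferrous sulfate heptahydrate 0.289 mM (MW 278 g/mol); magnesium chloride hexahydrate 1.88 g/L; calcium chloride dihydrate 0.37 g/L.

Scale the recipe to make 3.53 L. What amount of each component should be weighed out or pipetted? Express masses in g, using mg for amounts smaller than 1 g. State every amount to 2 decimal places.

Scale factor relative to 1 L: 3.53.
riboflavin: 24.8 µmol/L × 376.36 g/mol × 3.53 L ÷ 1000 = 32.95 mg
magnesium sulfate heptahydrate: 11.1 mmol/L × 246.48 g/mol × 3.53 L ÷ 1000 = 9.66 g
ferrous sulfate heptahydrate: 0.289 mmol/L × 278 mg/mmol × 3.53 L = 283.61 mg
magnesium chloride hexahydrate: 1.88 g/L × 3.53 L = 6.64 g
calcium chloride dihydrate: 0.37 g/L × 3.53 L = 1.31 g

riboflavin 32.95 mg; magnesium sulfate heptahydrate 9.66 g; ferrous sulfate heptahydrate 283.61 mg; magnesium chloride hexahydrate 6.64 g; calcium chloride dihydrate 1.31 g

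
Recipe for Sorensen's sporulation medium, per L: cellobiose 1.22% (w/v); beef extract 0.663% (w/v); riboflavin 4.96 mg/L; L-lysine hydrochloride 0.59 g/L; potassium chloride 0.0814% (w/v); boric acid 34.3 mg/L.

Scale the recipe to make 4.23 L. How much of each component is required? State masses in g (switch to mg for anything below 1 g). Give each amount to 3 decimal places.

cellobiose 51.606 g; beef extract 28.045 g; riboflavin 20.981 mg; L-lysine hydrochloride 2.496 g; potassium chloride 3.443 g; boric acid 145.089 mg

Working volume: 4.23 L.
cellobiose: 1.22 g per 100 mL × 4230 mL ÷ 100 = 51.606 g
beef extract: 0.663% w/v = 6.63 g/L → 6.63 × 4.23 L = 28.045 g
riboflavin: 4.96 mg/L × 4.23 L = 20.981 mg
L-lysine hydrochloride: 0.59 g/L × 4.23 L = 2.496 g
potassium chloride: 0.0814% w/v = 0.814 g/L → 0.814 × 4.23 L = 3.443 g
boric acid: 34.3 mg/L × 4.23 L = 145.089 mg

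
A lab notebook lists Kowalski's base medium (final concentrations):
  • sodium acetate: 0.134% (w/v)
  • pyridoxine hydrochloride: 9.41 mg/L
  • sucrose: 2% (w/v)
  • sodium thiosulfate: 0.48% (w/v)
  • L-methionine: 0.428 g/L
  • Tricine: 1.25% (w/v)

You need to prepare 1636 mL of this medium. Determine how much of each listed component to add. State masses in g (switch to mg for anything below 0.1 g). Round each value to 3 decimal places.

sodium acetate 2.192 g; pyridoxine hydrochloride 15.395 mg; sucrose 32.720 g; sodium thiosulfate 7.853 g; L-methionine 0.700 g; Tricine 20.450 g

Working volume: 1636 mL = 1.636 L.
sodium acetate: 0.134% w/v = 1.34 g/L → 1.34 × 1.636 L = 2.192 g
pyridoxine hydrochloride: 9.41 mg/L × 1.636 L = 15.395 mg
sucrose: 2 g per 100 mL × 1636 mL ÷ 100 = 32.720 g
sodium thiosulfate: 0.48 g per 100 mL × 1636 mL ÷ 100 = 7.853 g
L-methionine: 0.428 g/L × 1.636 L = 0.700 g
Tricine: 1.25 g per 100 mL × 1636 mL ÷ 100 = 20.450 g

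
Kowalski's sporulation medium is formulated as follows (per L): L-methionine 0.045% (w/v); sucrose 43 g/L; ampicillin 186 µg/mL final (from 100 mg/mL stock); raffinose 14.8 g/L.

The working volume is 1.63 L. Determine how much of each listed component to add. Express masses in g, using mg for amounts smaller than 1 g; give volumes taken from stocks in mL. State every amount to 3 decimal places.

Scale factor relative to 1 L: 1.63.
L-methionine: 0.045 g per 100 mL × 1630 mL ÷ 100 = 0.7335 g = 733.500 mg
sucrose: 43 g/L × 1.63 L = 70.090 g
ampicillin: dilute stock: 186 µg/mL × 1630 mL ÷ 100000 µg/mL = 3.032 mL
raffinose: 14.8 g/L × 1.63 L = 24.124 g

L-methionine 733.500 mg; sucrose 70.090 g; ampicillin 3.032 mL; raffinose 24.124 g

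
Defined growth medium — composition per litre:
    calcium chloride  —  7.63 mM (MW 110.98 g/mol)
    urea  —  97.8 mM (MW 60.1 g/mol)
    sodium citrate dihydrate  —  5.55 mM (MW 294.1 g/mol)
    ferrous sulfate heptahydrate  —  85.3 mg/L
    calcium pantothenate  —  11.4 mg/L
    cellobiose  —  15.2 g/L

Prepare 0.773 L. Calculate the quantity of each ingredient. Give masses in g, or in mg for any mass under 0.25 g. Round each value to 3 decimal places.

calcium chloride 0.655 g; urea 4.544 g; sodium citrate dihydrate 1.262 g; ferrous sulfate heptahydrate 65.937 mg; calcium pantothenate 8.812 mg; cellobiose 11.750 g

Scale factor relative to 1 L: 0.773.
calcium chloride: 7.63 mmol/L × 110.98 g/mol × 0.773 L ÷ 1000 = 0.655 g
urea: 97.8 mmol/L × 60.1 g/mol × 0.773 L ÷ 1000 = 4.544 g
sodium citrate dihydrate: 5.55 mmol/L × 294.1 g/mol × 0.773 L ÷ 1000 = 1.262 g
ferrous sulfate heptahydrate: 85.3 mg/L × 0.773 L = 65.937 mg
calcium pantothenate: 11.4 mg/L × 0.773 L = 8.812 mg
cellobiose: 15.2 g/L × 0.773 L = 11.750 g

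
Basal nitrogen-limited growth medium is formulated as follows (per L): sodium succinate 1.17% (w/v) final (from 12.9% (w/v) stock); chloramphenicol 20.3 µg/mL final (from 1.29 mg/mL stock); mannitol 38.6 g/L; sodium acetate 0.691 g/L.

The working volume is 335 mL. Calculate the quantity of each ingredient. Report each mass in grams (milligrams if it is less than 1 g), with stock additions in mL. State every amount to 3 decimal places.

sodium succinate 30.384 mL; chloramphenicol 5.272 mL; mannitol 12.931 g; sodium acetate 231.485 mg

Scale factor relative to 1 L: 0.335.
sodium succinate: V = C2·V2/C1 = 1.17% ÷ 12.9% × 335 mL = 30.384 mL
chloramphenicol: V = C2·V2/C1 = 20.3 µg/mL × 335 mL ÷ 1290 µg/mL = 5.272 mL
mannitol: 38.6 g/L × 0.335 L = 12.931 g
sodium acetate: 0.691 g/L × 0.335 L = 0.231485 g = 231.485 mg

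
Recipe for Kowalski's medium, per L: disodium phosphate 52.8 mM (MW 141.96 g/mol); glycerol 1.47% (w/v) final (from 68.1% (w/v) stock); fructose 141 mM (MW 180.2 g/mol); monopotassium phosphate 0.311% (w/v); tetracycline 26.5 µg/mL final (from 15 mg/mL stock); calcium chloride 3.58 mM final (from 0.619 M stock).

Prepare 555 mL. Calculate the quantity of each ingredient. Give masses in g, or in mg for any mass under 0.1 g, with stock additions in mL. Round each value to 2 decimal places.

Working volume: 555 mL = 0.555 L.
disodium phosphate: 52.8 mmol/L × 141.96 g/mol × 0.555 L ÷ 1000 = 4.16 g
glycerol: dilute stock: 1.47% ÷ 68.1% × 555 mL = 11.98 mL
fructose: 141 mmol/L × 180.2 g/mol × 0.555 L ÷ 1000 = 14.10 g
monopotassium phosphate: 0.311% w/v = 3.11 g/L → 3.11 × 0.555 L = 1.73 g
tetracycline: dilute stock: 26.5 µg/mL × 555 mL ÷ 15000 µg/mL = 0.98 mL
calcium chloride: dilute stock: 3.58 mM × 555 mL ÷ 619 mM = 3.21 mL

disodium phosphate 4.16 g; glycerol 11.98 mL; fructose 14.10 g; monopotassium phosphate 1.73 g; tetracycline 0.98 mL; calcium chloride 3.21 mL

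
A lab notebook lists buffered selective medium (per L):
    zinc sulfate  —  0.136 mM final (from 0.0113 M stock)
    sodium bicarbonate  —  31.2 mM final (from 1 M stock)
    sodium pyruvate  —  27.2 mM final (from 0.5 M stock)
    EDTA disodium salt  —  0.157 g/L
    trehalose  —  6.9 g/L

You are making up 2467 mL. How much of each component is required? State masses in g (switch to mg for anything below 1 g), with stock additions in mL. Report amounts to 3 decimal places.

zinc sulfate 29.691 mL; sodium bicarbonate 76.970 mL; sodium pyruvate 134.205 mL; EDTA disodium salt 387.319 mg; trehalose 17.022 g

Target volume = 2467 mL = 2.467 L.
zinc sulfate: V = C2·V2/C1 = 0.136 mM × 2467 mL ÷ 11.3 mM = 29.691 mL
sodium bicarbonate: V = C2·V2/C1 = 31.2 mM × 2467 mL ÷ 1000 mM = 76.970 mL
sodium pyruvate: C1V1 = C2V2 → 27.2 mM × 2467 mL ÷ 500 mM = 134.205 mL
EDTA disodium salt: 0.157 g/L × 2.467 L = 0.387319 g = 387.319 mg
trehalose: 6.9 g/L × 2.467 L = 17.022 g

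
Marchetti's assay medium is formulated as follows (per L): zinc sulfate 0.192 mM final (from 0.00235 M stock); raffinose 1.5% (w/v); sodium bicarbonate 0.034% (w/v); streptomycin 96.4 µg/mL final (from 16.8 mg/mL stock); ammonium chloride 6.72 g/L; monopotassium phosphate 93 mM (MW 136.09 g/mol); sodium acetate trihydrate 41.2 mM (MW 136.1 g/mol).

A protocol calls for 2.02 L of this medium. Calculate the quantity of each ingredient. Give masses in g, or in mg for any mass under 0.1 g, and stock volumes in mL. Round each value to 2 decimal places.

Scale factor relative to 1 L: 2.02.
zinc sulfate: V = C2·V2/C1 = 0.192 mM × 2020 mL ÷ 2.35 mM = 165.04 mL
raffinose: 1.5% w/v = 15 g/L → 15 × 2.02 L = 30.30 g
sodium bicarbonate: 0.034% w/v = 0.34 g/L → 0.34 × 2.02 L = 0.69 g
streptomycin: C1V1 = C2V2 → 96.4 µg/mL × 2020 mL ÷ 16800 µg/mL = 11.59 mL
ammonium chloride: 6.72 g/L × 2.02 L = 13.57 g
monopotassium phosphate: 93 mmol/L × 136.09 g/mol × 2.02 L ÷ 1000 = 25.57 g
sodium acetate trihydrate: 41.2 mmol/L × 136.1 g/mol × 2.02 L ÷ 1000 = 11.33 g

zinc sulfate 165.04 mL; raffinose 30.30 g; sodium bicarbonate 0.69 g; streptomycin 11.59 mL; ammonium chloride 13.57 g; monopotassium phosphate 25.57 g; sodium acetate trihydrate 11.33 g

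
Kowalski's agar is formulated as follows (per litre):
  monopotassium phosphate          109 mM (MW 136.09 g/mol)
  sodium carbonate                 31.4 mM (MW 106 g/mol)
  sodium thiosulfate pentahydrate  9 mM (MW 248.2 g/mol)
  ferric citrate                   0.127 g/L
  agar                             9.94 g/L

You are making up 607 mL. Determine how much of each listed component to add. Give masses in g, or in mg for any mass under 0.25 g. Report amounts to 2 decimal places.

monopotassium phosphate 9.00 g; sodium carbonate 2.02 g; sodium thiosulfate pentahydrate 1.36 g; ferric citrate 77.09 mg; agar 6.03 g

Working volume: 607 mL = 0.607 L.
monopotassium phosphate: 109 mmol/L × 136.09 g/mol × 0.607 L ÷ 1000 = 9.00 g
sodium carbonate: 31.4 mmol/L × 106 g/mol × 0.607 L ÷ 1000 = 2.02 g
sodium thiosulfate pentahydrate: 9 mmol/L × 248.2 g/mol × 0.607 L ÷ 1000 = 1.36 g
ferric citrate: 0.127 g/L × 0.607 L = 0.077089 g = 77.09 mg
agar: 9.94 g/L × 0.607 L = 6.03 g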